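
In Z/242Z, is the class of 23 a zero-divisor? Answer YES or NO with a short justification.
NO

gcd(23, 242) = 1, so 23 is a unit in Z/242Z (it has a multiplicative inverse). A unit cannot be a zero-divisor: if 23·b ≡ 0 then multiplying both sides by 23^(−1) gives b ≡ 0. So 23 is not a zero-divisor.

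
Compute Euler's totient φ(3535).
φ(3535) = 2400

φ is multiplicative, with φ(p^e) = p^e − p^(e−1). Factorise 3535 = 5 · 7 · 101. Then
  φ(3535) = (5 − 1) · (7 − 1) · (101 − 1) = 4 · 6 · 100 = 2400.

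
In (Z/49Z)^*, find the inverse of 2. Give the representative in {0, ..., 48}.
2^(−1) ≡ 25 (mod 49)

Apply the extended Euclidean algorithm to (49, 2), tracking rows (r, s, t) with s·49 + t·2 = r. Each division r_prev = q·r_cur + r_new produces the new row as (previous row) − q·(current row):
  row A: (49, 1, 0)   [1·49 + 0·2 = 49]
  row B: (2, 0, 1)   [0·49 + 1·2 = 2]
  49 = 24·2 + 1   → row C = row A − 24·row B = (1, 1, −24)   [check: 1·49 − 24·2 = 1]
  2 = 2·1 + 0   → remainder 0, stop. gcd = 1 (last nonzero row C).
The gcd is 1, so 2 is invertible mod 49. The last nonzero row gives 1·49 − 24·2 = 1, so t = −24. So 2^(−1) ≡ −24 ≡ 25 (mod 49). Verify: 2 · 25 = 50 ≡ 1 (mod 49). ✓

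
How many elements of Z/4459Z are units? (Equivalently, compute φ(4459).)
Z/4459Z has φ(4459) = 3528 units

An element a ∈ Z/4459Z is a unit iff gcd(a, 4459) = 1, so the number of units is φ(4459). φ is multiplicative, with φ(p^e) = p^e − p^(e−1). Factorise 4459 = 7^3 · 13. Then
  φ(4459) = (7^3 − 7^2) · (13 − 1) = 294 · 12 = 3528.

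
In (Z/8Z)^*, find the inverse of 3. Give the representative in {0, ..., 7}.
Apply the extended Euclidean algorithm to (8, 3), tracking rows (r, s, t) with s·8 + t·3 = r. Each division r_prev = q·r_cur + r_new produces the new row as (previous row) − q·(current row):
  row A: (8, 1, 0)   [1·8 + 0·3 = 8]
  row B: (3, 0, 1)   [0·8 + 1·3 = 3]
  8 = 2·3 + 2   → row C = row A − 2·row B = (2, 1, −2)   [check: 1·8 − 2·3 = 2]
  3 = 1·2 + 1   → row D = row B − 1·row C = (1, −1, 3)   [check: −1·8 + 3·3 = 1]
  2 = 2·1 + 0   → remainder 0, stop. gcd = 1 (last nonzero row D).
The gcd is 1, so 3 is invertible mod 8. The last nonzero row gives −1·8 + 3·3 = 1, so t = 3. So 3^(−1) ≡ 3 (mod 8). Verify: 3 · 3 = 9 ≡ 1 (mod 8). ✓

Final answer: 3^(−1) ≡ 3 (mod 8)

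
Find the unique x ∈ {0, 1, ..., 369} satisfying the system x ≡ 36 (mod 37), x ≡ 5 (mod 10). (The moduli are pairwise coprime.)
x ≡ 295 (mod 370); the representative in [0, 370) is 295

The moduli 37, 10 are pairwise coprime, so by the CRT there is a unique solution mod 37·10 = 370.
Solve by successive substitution. Start with x ≡ 36 (mod 37).
  Combine with x ≡ 5 (mod 10): write x = 36 + 37·t and require 36 + 37·t ≡ 5 (mod 10), i.e. 37·t ≡ 5 − 36 ≡ 9 (mod 10). Since 37^(−1) ≡ 3 (mod 10) (37 ≡ 7 (mod 10)), t ≡ 3·9 ≡ 7 (mod 10). So x ≡ 36 + 37·7 = 295 (mod 370).
Unique solution in [0, 370): x = 295.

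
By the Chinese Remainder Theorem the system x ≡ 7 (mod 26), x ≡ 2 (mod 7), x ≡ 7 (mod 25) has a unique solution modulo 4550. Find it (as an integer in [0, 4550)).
x ≡ 3257 (mod 4550); the representative in [0, 4550) is 3257

The moduli 26, 7, 25 are pairwise coprime, so by the CRT there is a unique solution mod 26·7·25 = 4550.
Solve by successive substitution. Start with x ≡ 7 (mod 26).
  Combine with x ≡ 2 (mod 7): write x = 7 + 26·t and require 7 + 26·t ≡ 2 (mod 7), i.e. 26·t ≡ 2 − 7 ≡ 2 (mod 7). Since 26^(−1) ≡ 3 (mod 7) (26 ≡ 5 (mod 7)), t ≡ 3·2 ≡ 6 (mod 7). So x ≡ 7 + 26·6 = 163 (mod 182).
  Combine with x ≡ 7 (mod 25): write x = 163 + 182·t and require 163 + 182·t ≡ 7 (mod 25), i.e. 182·t ≡ 7 − 163 ≡ 19 (mod 25). Since 182^(−1) ≡ 18 (mod 25) (182 ≡ 7 (mod 25)), t ≡ 18·19 ≡ 17 (mod 25). So x ≡ 163 + 182·17 = 3257 (mod 4550).
Unique solution in [0, 4550): x = 3257.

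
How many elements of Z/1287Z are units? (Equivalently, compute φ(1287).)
An element a ∈ Z/1287Z is a unit iff gcd(a, 1287) = 1, so the number of units is φ(1287). φ is multiplicative, with φ(p^e) = p^e − p^(e−1). Factorise 1287 = 3^2 · 11 · 13. Then
  φ(1287) = (3^2 − 3^1) · (11 − 1) · (13 − 1) = 6 · 10 · 12 = 720.

Final answer: Z/1287Z has φ(1287) = 720 units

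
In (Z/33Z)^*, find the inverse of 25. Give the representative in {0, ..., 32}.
Apply the extended Euclidean algorithm to (33, 25), tracking rows (r, s, t) with s·33 + t·25 = r. Each division r_prev = q·r_cur + r_new produces the new row as (previous row) − q·(current row):
  row A: (33, 1, 0)   [1·33 + 0·25 = 33]
  row B: (25, 0, 1)   [0·33 + 1·25 = 25]
  33 = 1·25 + 8   → row C = row A − 1·row B = (8, 1, −1)   [check: 1·33 − 1·25 = 8]
  25 = 3·8 + 1   → row D = row B − 3·row C = (1, −3, 4)   [check: −3·33 + 4·25 = 1]
  8 = 8·1 + 0   → remainder 0, stop. gcd = 1 (last nonzero row D).
The gcd is 1, so 25 is invertible mod 33. The last nonzero row gives −3·33 + 4·25 = 1, so t = 4. So 25^(−1) ≡ 4 (mod 33). Verify: 25 · 4 = 100 ≡ 1 (mod 33). ✓

Final answer: 25^(−1) ≡ 4 (mod 33)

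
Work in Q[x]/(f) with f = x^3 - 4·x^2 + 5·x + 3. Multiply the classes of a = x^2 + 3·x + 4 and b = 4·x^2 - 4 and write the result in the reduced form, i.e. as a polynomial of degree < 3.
First multiply in Q[x] without reducing: a · b = 4·x^4 + 12·x^3 + 12·x^2 - 12·x - 16. Now divide by f(x) = x^3 - 4·x^2 + 5·x + 3, eliminating the leading term at each step:
  leading term 4·x^4: subtract (4·x)·f(x) = 4·x^4 - 16·x^3 + 20·x^2 + 12·x, leaving 28·x^3 - 8·x^2 - 24·x - 16
  leading term 28·x^3: subtract (28)·f(x) = 28·x^3 - 112·x^2 + 140·x + 84, leaving 104·x^2 - 164·x - 100
The degree is now < 3, so this is the remainder. Hence a · b ≡ 104·x^2 - 164·x - 100 in Q[x]/(f).

Final answer: a · b ≡ 104·x^2 - 164·x - 100 (mod f(x))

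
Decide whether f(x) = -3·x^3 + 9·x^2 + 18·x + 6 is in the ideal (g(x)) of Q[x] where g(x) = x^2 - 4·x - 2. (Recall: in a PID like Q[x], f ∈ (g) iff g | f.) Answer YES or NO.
In Q[x] the ideal (g) consists of all multiples of g, so f ∈ (g) iff g | f, i.e. iff the remainder of f on division by g is 0. Divide f by g (g is monic, so eliminate the leading term of the running remainder at each step):
  leading term -3·x^3: subtract (-3·x)·g(x) = -3·x^3 + 12·x^2 + 6·x, leaving -3·x^2 + 12·x + 6
  leading term -3·x^2: subtract (-3)·g(x) = -3·x^2 + 12·x + 6, leaving 0
The remainder is 0, so f(x) = g(x) · h(x) with h(x) = -3·x - 3. Hence g | f, i.e. f ∈ (g).

Final answer: YES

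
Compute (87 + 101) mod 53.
29

Reduce the summands first: 87 ≡ 34, 101 ≡ 48 (mod 53), so 87 + 101 ≡ 34 + 48 (mod 53). 34 + 48 = 82; 82 = 1·53 + 29, so (87 + 101) mod 53 = 29.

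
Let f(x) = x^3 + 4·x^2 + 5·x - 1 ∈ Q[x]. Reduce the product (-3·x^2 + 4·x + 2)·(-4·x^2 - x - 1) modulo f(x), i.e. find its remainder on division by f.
a · b ≡ 175·x^2 + 311·x - 63 (mod f(x))

First multiply in Q[x] without reducing: a · b = 12·x^4 - 13·x^3 - 9·x^2 - 6·x - 2. Now divide by f(x) = x^3 + 4·x^2 + 5·x - 1, eliminating the leading term at each step:
  leading term 12·x^4: subtract (12·x)·f(x) = 12·x^4 + 48·x^3 + 60·x^2 - 12·x, leaving -61·x^3 - 69·x^2 + 6·x - 2
  leading term -61·x^3: subtract (-61)·f(x) = -61·x^3 - 244·x^2 - 305·x + 61, leaving 175·x^2 + 311·x - 63
The degree is now < 3, so this is the remainder. Hence a · b ≡ 175·x^2 + 311·x - 63 in Q[x]/(f).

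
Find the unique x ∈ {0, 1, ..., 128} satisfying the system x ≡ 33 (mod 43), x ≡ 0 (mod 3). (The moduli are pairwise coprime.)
x ≡ 33 (mod 129); the representative in [0, 129) is 33

The moduli 43, 3 are pairwise coprime, so by the CRT there is a unique solution mod 43·3 = 129.
Solve by successive substitution. Start with x ≡ 33 (mod 43).
  Combine with x ≡ 0 (mod 3): write x = 33 + 43·t and require 33 + 43·t ≡ 0 (mod 3), i.e. 43·t ≡ 0 − 33 ≡ 0 (mod 3). Since 43^(−1) ≡ 1 (mod 3) (43 ≡ 1 (mod 3)), t ≡ 1·0 ≡ 0 (mod 3). So x ≡ 33 + 43·0 = 33 (mod 129).
Unique solution in [0, 129): x = 33.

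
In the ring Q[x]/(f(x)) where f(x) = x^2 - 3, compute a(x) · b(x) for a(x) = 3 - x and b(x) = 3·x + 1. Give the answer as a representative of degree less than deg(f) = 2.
a · b ≡ 8·x - 6 (mod f(x))

First multiply in Q[x] without reducing: a · b = -3·x^2 + 8·x + 3. Now divide by f(x) = x^2 - 3, eliminating the leading term at each step:
  leading term -3·x^2: subtract (-3)·f(x) = 9 - 3·x^2, leaving 8·x - 6
The degree is now < 2, so this is the remainder. Hence a · b ≡ 8·x - 6 in Q[x]/(f).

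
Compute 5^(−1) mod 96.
5^(−1) ≡ 77 (mod 96)

Apply the extended Euclidean algorithm to (96, 5), tracking rows (r, s, t) with s·96 + t·5 = r. Each division r_prev = q·r_cur + r_new produces the new row as (previous row) − q·(current row):
  row A: (96, 1, 0)   [1·96 + 0·5 = 96]
  row B: (5, 0, 1)   [0·96 + 1·5 = 5]
  96 = 19·5 + 1   → row C = row A − 19·row B = (1, 1, −19)   [check: 1·96 − 19·5 = 1]
  5 = 5·1 + 0   → remainder 0, stop. gcd = 1 (last nonzero row C).
The gcd is 1, so 5 is invertible mod 96. The last nonzero row gives 1·96 − 19·5 = 1, so t = −19. So 5^(−1) ≡ −19 ≡ 77 (mod 96). Verify: 5 · 77 = 385 ≡ 1 (mod 96). ✓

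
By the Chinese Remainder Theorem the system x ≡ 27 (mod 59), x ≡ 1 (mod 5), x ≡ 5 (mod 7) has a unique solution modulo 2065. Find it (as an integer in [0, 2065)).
x ≡ 971 (mod 2065); the representative in [0, 2065) is 971

The moduli 59, 5, 7 are pairwise coprime, so by the CRT there is a unique solution mod 59·5·7 = 2065.
Solve by successive substitution. Start with x ≡ 27 (mod 59).
  Combine with x ≡ 1 (mod 5): write x = 27 + 59·t and require 27 + 59·t ≡ 1 (mod 5), i.e. 59·t ≡ 1 − 27 ≡ 4 (mod 5). Since 59^(−1) ≡ 4 (mod 5) (59 ≡ 4 (mod 5)), t ≡ 4·4 ≡ 1 (mod 5). So x ≡ 27 + 59·1 = 86 (mod 295).
  Combine with x ≡ 5 (mod 7): write x = 86 + 295·t and require 86 + 295·t ≡ 5 (mod 7), i.e. 295·t ≡ 5 − 86 ≡ 3 (mod 7). Since 295^(−1) ≡ 1 (mod 7) (295 ≡ 1 (mod 7)), t ≡ 1·3 ≡ 3 (mod 7). So x ≡ 86 + 295·3 = 971 (mod 2065).
Unique solution in [0, 2065): x = 971.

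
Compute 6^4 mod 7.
Use repeated squaring. Binary(4) = 100. Walk through the bits of the exponent 4 left-to-right: at each bit after the leading one, square the running value, then multiply by 6 if the bit is 1 (always reducing mod 7):
  bit 1 = 1 (leading): start with 6.
  bit 2 = 0: square 6^2 = 36 ≡ 1 (mod 7).
  bit 3 = 0: square 1^2 = 1 (mod 7).
Final value: 6^4 ≡ 1 (mod 7).

Final answer: 1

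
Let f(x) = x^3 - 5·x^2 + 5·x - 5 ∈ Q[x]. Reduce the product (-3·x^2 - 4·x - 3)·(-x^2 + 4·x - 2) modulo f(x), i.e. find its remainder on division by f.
a · b ≡ 13·x^2 - 24·x + 41 (mod f(x))

First multiply in Q[x] without reducing: a · b = 3·x^4 - 8·x^3 - 7·x^2 - 4·x + 6. Now divide by f(x) = x^3 - 5·x^2 + 5·x - 5, eliminating the leading term at each step:
  leading term 3·x^4: subtract (3·x)·f(x) = 3·x^4 - 15·x^3 + 15·x^2 - 15·x, leaving 7·x^3 - 22·x^2 + 11·x + 6
  leading term 7·x^3: subtract (7)·f(x) = 7·x^3 - 35·x^2 + 35·x - 35, leaving 13·x^2 - 24·x + 41
The degree is now < 3, so this is the remainder. Hence a · b ≡ 13·x^2 - 24·x + 41 in Q[x]/(f).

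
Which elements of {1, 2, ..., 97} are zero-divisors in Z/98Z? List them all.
nonzero zero-divisors of Z/98Z = {2, 4, 6, 7, 8, 10, 12, 14, 16, 18, 20, 21, 22, 24, 26, 28, 30, 32, 34, 35, 36, 38, 40, 42, 44, 46, 48, 49, 50, 52, 54, 56, 58, 60, 62, 63, 64, 66, 68, 70, 72, 74, 76, 77, 78, 80, 82, 84, 86, 88, 90, 91, 92, 94, 96}

An element a ∈ Z/98Z (with a ≠ 0) is a zero-divisor iff gcd(a, 98) > 1 (because a is a unit precisely when gcd(a, n) = 1, and in Z/nZ every nonzero, non-unit element is a zero-divisor). Scan a = 1, ..., 97 and keep those with gcd(a, 98) > 1:
  gcd(2, 98) = 2, gcd(4, 98) = 2, gcd(6, 98) = 2, gcd(7, 98) = 7, gcd(8, 98) = 2, gcd(10, 98) = 2, gcd(12, 98) = 2, gcd(14, 98) = 14, gcd(16, 98) = 2, gcd(18, 98) = 2, gcd(20, 98) = 2, gcd(21, 98) = 7, gcd(22, 98) = 2, gcd(24, 98) = 2, gcd(26, 98) = 2, gcd(28, 98) = 14, gcd(30, 98) = 2, gcd(32, 98) = 2, gcd(34, 98) = 2, gcd(35, 98) = 7, gcd(36, 98) = 2, gcd(38, 98) = 2, gcd(40, 98) = 2, gcd(42, 98) = 14, gcd(44, 98) = 2, gcd(46, 98) = 2, gcd(48, 98) = 2, gcd(49, 98) = 49, gcd(50, 98) = 2, gcd(52, 98) = 2, gcd(54, 98) = 2, gcd(56, 98) = 14, gcd(58, 98) = 2, gcd(60, 98) = 2, gcd(62, 98) = 2, gcd(63, 98) = 7, gcd(64, 98) = 2, gcd(66, 98) = 2, gcd(68, 98) = 2, gcd(70, 98) = 14, gcd(72, 98) = 2, gcd(74, 98) = 2, gcd(76, 98) = 2, gcd(77, 98) = 7, gcd(78, 98) = 2, gcd(80, 98) = 2, gcd(82, 98) = 2, gcd(84, 98) = 14, gcd(86, 98) = 2, gcd(88, 98) = 2, gcd(90, 98) = 2, gcd(91, 98) = 7, gcd(92, 98) = 2, gcd(94, 98) = 2, gcd(96, 98) = 2.
All other a ∈ {1, ..., 97} have gcd(a, 98) = 1 and are units. So the nonzero zero-divisors are exactly the 55 values of a appearing in this scan.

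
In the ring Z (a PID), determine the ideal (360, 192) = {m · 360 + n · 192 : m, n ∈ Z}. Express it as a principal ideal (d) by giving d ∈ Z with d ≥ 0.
In the PID Z, (a, b) is generated by gcd(a, b). Compute gcd(360, 192) with the extended Euclidean algorithm, tracking rows (r, s, t) with s·360 + t·192 = r:
  row A: (360, 1, 0)   [1·360 + 0·192 = 360]
  row B: (192, 0, 1)   [0·360 + 1·192 = 192]
  360 = 1·192 + 168   → row C = row A − 1·row B = (168, 1, −1)   [check: 1·360 − 1·192 = 168]
  192 = 1·168 + 24   → row D = row B − 1·row C = (24, −1, 2)   [check: −1·360 + 2·192 = 24]
  168 = 7·24 + 0   → remainder 0, stop. gcd = 24 (last nonzero row D).
So gcd(360, 192) = 24, with Bézout identity −1·360 + 2·192 = 24. Containment (⊇): the Bézout identity exhibits 24 as an element of (360, 192), giving (24) ⊆ (360, 192). Containment (⊆): since 24 | 360 and 24 | 192 (360 = 24·15, 192 = 24·8), every Z-linear combination of 360 and 192 is divisible by 24, so (360, 192) ⊆ (24). Therefore (360, 192) = (24), d = 24.

Final answer: (360, 192) = (24); d = 24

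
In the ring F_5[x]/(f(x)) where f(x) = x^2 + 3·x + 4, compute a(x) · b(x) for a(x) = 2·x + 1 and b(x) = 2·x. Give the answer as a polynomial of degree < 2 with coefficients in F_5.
a · b ≡ 4 (mod f(x))

Multiply as integer polynomials: a · b = 4·x^2 + 2·x. Reducing coefficients mod 5: a · b ≡ 4·x^2 + 2·x. Now divide by f(x) = x^2 + 3·x + 4 in F_5[x], eliminating the leading term at each step:
  leading term 4·x^2: subtract (4)·f(x) = 4·x^2 + 2·x + 1, leaving 4 (coefficients mod 5)
The degree is now < 2, so this is the remainder. Hence a · b ≡ 4 in F_5[x]/(f).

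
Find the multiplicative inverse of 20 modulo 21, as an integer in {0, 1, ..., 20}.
Apply the extended Euclidean algorithm to (21, 20), tracking rows (r, s, t) with s·21 + t·20 = r. Each division r_prev = q·r_cur + r_new produces the new row as (previous row) − q·(current row):
  row A: (21, 1, 0)   [1·21 + 0·20 = 21]
  row B: (20, 0, 1)   [0·21 + 1·20 = 20]
  21 = 1·20 + 1   → row C = row A − 1·row B = (1, 1, −1)   [check: 1·21 − 1·20 = 1]
  20 = 20·1 + 0   → remainder 0, stop. gcd = 1 (last nonzero row C).
The gcd is 1, so 20 is invertible mod 21. The last nonzero row gives 1·21 − 1·20 = 1, so t = −1. So 20^(−1) ≡ −1 ≡ 20 (mod 21). Verify: 20 · 20 = 400 ≡ 1 (mod 21). ✓

Final answer: 20^(−1) ≡ 20 (mod 21)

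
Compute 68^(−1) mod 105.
68^(−1) ≡ 17 (mod 105)

Apply the extended Euclidean algorithm to (105, 68), tracking rows (r, s, t) with s·105 + t·68 = r. Each division r_prev = q·r_cur + r_new produces the new row as (previous row) − q·(current row):
  row A: (105, 1, 0)   [1·105 + 0·68 = 105]
  row B: (68, 0, 1)   [0·105 + 1·68 = 68]
  105 = 1·68 + 37   → row C = row A − 1·row B = (37, 1, −1)   [check: 1·105 − 1·68 = 37]
  68 = 1·37 + 31   → row D = row B − 1·row C = (31, −1, 2)   [check: −1·105 + 2·68 = 31]
  37 = 1·31 + 6   → row E = row C − 1·row D = (6, 2, −3)   [check: 2·105 − 3·68 = 6]
  31 = 5·6 + 1   → row F = row D − 5·row E = (1, −11, 17)   [check: −11·105 + 17·68 = 1]
  6 = 6·1 + 0   → remainder 0, stop. gcd = 1 (last nonzero row F).
The gcd is 1, so 68 is invertible mod 105. The last nonzero row gives −11·105 + 17·68 = 1, so t = 17. So 68^(−1) ≡ 17 (mod 105). Verify: 68 · 17 = 1156 ≡ 1 (mod 105). ✓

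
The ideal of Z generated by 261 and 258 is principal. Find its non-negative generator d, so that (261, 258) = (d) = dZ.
In the PID Z, (a, b) is generated by gcd(a, b). Compute gcd(261, 258) with the extended Euclidean algorithm, tracking rows (r, s, t) with s·261 + t·258 = r:
  row A: (261, 1, 0)   [1·261 + 0·258 = 261]
  row B: (258, 0, 1)   [0·261 + 1·258 = 258]
  261 = 1·258 + 3   → row C = row A − 1·row B = (3, 1, −1)   [check: 1·261 − 1·258 = 3]
  258 = 86·3 + 0   → remainder 0, stop. gcd = 3 (last nonzero row C).
So gcd(261, 258) = 3, with Bézout identity 1·261 − 1·258 = 3. Containment (⊇): the Bézout identity exhibits 3 as an element of (261, 258), giving (3) ⊆ (261, 258). Containment (⊆): since 3 | 261 and 3 | 258 (261 = 3·87, 258 = 3·86), every Z-linear combination of 261 and 258 is divisible by 3, so (261, 258) ⊆ (3). Therefore (261, 258) = (3), d = 3.

Final answer: (261, 258) = (3); d = 3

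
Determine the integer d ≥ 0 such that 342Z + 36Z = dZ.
In the PID Z, (a, b) is generated by gcd(a, b). Compute gcd(342, 36) with the extended Euclidean algorithm, tracking rows (r, s, t) with s·342 + t·36 = r:
  row A: (342, 1, 0)   [1·342 + 0·36 = 342]
  row B: (36, 0, 1)   [0·342 + 1·36 = 36]
  342 = 9·36 + 18   → row C = row A − 9·row B = (18, 1, −9)   [check: 1·342 − 9·36 = 18]
  36 = 2·18 + 0   → remainder 0, stop. gcd = 18 (last nonzero row C).
So gcd(342, 36) = 18, with Bézout identity 1·342 − 9·36 = 18. Containment (⊇): the Bézout identity exhibits 18 as an element of (342, 36), giving (18) ⊆ (342, 36). Containment (⊆): since 18 | 342 and 18 | 36 (342 = 18·19, 36 = 18·2), every Z-linear combination of 342 and 36 is divisible by 18, so (342, 36) ⊆ (18). Therefore (342, 36) = (18), d = 18.

Final answer: (342, 36) = (18); d = 18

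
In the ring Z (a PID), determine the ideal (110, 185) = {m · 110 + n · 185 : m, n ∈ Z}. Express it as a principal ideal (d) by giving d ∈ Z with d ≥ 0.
(110, 185) = (5); d = 5

In the PID Z, (a, b) is generated by gcd(a, b). Compute gcd(185, 110) with the extended Euclidean algorithm, tracking rows (r, s, t) with s·185 + t·110 = r:
  row A: (185, 1, 0)   [1·185 + 0·110 = 185]
  row B: (110, 0, 1)   [0·185 + 1·110 = 110]
  185 = 1·110 + 75   → row C = row A − 1·row B = (75, 1, −1)   [check: 1·185 − 1·110 = 75]
  110 = 1·75 + 35   → row D = row B − 1·row C = (35, −1, 2)   [check: −1·185 + 2·110 = 35]
  75 = 2·35 + 5   → row E = row C − 2·row D = (5, 3, −5)   [check: 3·185 − 5·110 = 5]
  35 = 7·5 + 0   → remainder 0, stop. gcd = 5 (last nonzero row E).
So gcd(110, 185) = 5, with Bézout identity 3·185 − 5·110 = 5. Containment (⊇): the Bézout identity exhibits 5 as an element of (110, 185), giving (5) ⊆ (110, 185). Containment (⊆): since 5 | 110 and 5 | 185 (110 = 5·22, 185 = 5·37), every Z-linear combination of 110 and 185 is divisible by 5, so (110, 185) ⊆ (5). Therefore (110, 185) = (5), d = 5.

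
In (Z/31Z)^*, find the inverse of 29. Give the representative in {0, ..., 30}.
29^(−1) ≡ 15 (mod 31)

Apply the extended Euclidean algorithm to (31, 29), tracking rows (r, s, t) with s·31 + t·29 = r. Each division r_prev = q·r_cur + r_new produces the new row as (previous row) − q·(current row):
  row A: (31, 1, 0)   [1·31 + 0·29 = 31]
  row B: (29, 0, 1)   [0·31 + 1·29 = 29]
  31 = 1·29 + 2   → row C = row A − 1·row B = (2, 1, −1)   [check: 1·31 − 1·29 = 2]
  29 = 14·2 + 1   → row D = row B − 14·row C = (1, −14, 15)   [check: −14·31 + 15·29 = 1]
  2 = 2·1 + 0   → remainder 0, stop. gcd = 1 (last nonzero row D).
The gcd is 1, so 29 is invertible mod 31. The last nonzero row gives −14·31 + 15·29 = 1, so t = 15. So 29^(−1) ≡ 15 (mod 31). Verify: 29 · 15 = 435 ≡ 1 (mod 31). ✓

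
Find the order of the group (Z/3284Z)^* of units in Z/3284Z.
|(Z/3284Z)^*| = 1640

(Z/3284Z)^* consists of the classes a with gcd(a, 3284) = 1, so its order is φ(3284). φ is multiplicative, with φ(p^e) = p^e − p^(e−1). Factorise 3284 = 2^2 · 821. Then
  φ(3284) = (2^2 − 2^1) · (821 − 1) = 2 · 820 = 1640.
Thus |(Z/3284Z)^*| = 1640.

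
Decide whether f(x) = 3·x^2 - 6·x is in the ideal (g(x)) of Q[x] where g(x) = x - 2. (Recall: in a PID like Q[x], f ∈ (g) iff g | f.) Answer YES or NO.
In Q[x] the ideal (g) consists of all multiples of g, so f ∈ (g) iff g | f, i.e. iff the remainder of f on division by g is 0. Divide f by g (g is monic, so eliminate the leading term of the running remainder at each step):
  leading term 3·x^2: subtract (3·x)·g(x) = 3·x^2 - 6·x, leaving 0
The remainder is 0, so f(x) = g(x) · h(x) with h(x) = 3·x. Hence g | f, i.e. f ∈ (g).

Final answer: YES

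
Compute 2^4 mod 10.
6

Use repeated squaring. Binary(4) = 100. Walk through the bits of the exponent 4 left-to-right: at each bit after the leading one, square the running value, then multiply by 2 if the bit is 1 (always reducing mod 10):
  bit 1 = 1 (leading): start with 2.
  bit 2 = 0: square 2^2 = 4 (mod 10).
  bit 3 = 0: square 4^2 = 16 ≡ 6 (mod 10).
Final value: 2^4 ≡ 6 (mod 10).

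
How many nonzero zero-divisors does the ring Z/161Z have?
Z/161Z has 28 nonzero zero-divisors

In Z/161Z each nonzero element is either a unit (gcd with 161 is 1) or a zero-divisor (gcd > 1). The number of units is φ(161): factorise 161 = 7 · 23, so φ(161) = (7 − 1) · (23 − 1) = 6 · 22 = 132. The nonzero elements number 161 − 1 = 160. Hence the nonzero zero-divisors number 160 − 132 = 28.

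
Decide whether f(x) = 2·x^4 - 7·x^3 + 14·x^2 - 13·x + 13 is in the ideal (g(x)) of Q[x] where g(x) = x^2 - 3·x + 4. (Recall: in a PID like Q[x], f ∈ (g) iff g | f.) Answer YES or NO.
In Q[x] the ideal (g) consists of all multiples of g, so f ∈ (g) iff g | f, i.e. iff the remainder of f on division by g is 0. Divide f by g (g is monic, so eliminate the leading term of the running remainder at each step):
  leading term 2·x^4: subtract (2·x^2)·g(x) = 2·x^4 - 6·x^3 + 8·x^2, leaving -x^3 + 6·x^2 - 13·x + 13
  leading term -x^3: subtract (-x)·g(x) = -x^3 + 3·x^2 - 4·x, leaving 3·x^2 - 9·x + 13
  leading term 3·x^2: subtract (3)·g(x) = 3·x^2 - 9·x + 12, leaving 1
The remainder r(x) = 1 ≠ 0 (and deg r < deg g), so g ∤ f, i.e. f ∉ (g).

Final answer: NO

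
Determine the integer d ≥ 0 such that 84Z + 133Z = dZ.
(84, 133) = (7); d = 7

In the PID Z, (a, b) is generated by gcd(a, b). Compute gcd(133, 84) with the extended Euclidean algorithm, tracking rows (r, s, t) with s·133 + t·84 = r:
  row A: (133, 1, 0)   [1·133 + 0·84 = 133]
  row B: (84, 0, 1)   [0·133 + 1·84 = 84]
  133 = 1·84 + 49   → row C = row A − 1·row B = (49, 1, −1)   [check: 1·133 − 1·84 = 49]
  84 = 1·49 + 35   → row D = row B − 1·row C = (35, −1, 2)   [check: −1·133 + 2·84 = 35]
  49 = 1·35 + 14   → row E = row C − 1·row D = (14, 2, −3)   [check: 2·133 − 3·84 = 14]
  35 = 2·14 + 7   → row F = row D − 2·row E = (7, −5, 8)   [check: −5·133 + 8·84 = 7]
  14 = 2·7 + 0   → remainder 0, stop. gcd = 7 (last nonzero row F).
So gcd(84, 133) = 7, with Bézout identity −5·133 + 8·84 = 7. Containment (⊇): the Bézout identity exhibits 7 as an element of (84, 133), giving (7) ⊆ (84, 133). Containment (⊆): since 7 | 84 and 7 | 133 (84 = 7·12, 133 = 7·19), every Z-linear combination of 84 and 133 is divisible by 7, so (84, 133) ⊆ (7). Therefore (84, 133) = (7), d = 7.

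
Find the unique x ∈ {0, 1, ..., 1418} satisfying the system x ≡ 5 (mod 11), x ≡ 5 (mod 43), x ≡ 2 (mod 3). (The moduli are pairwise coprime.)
x ≡ 5 (mod 1419); the representative in [0, 1419) is 5

The moduli 11, 43, 3 are pairwise coprime, so by the CRT there is a unique solution mod 11·43·3 = 1419.
Solve by successive substitution. Start with x ≡ 5 (mod 11).
  Combine with x ≡ 5 (mod 43): write x = 5 + 11·t and require 5 + 11·t ≡ 5 (mod 43), i.e. 11·t ≡ 5 − 5 ≡ 0 (mod 43). Since 11^(−1) ≡ 4 (mod 43), t ≡ 4·0 ≡ 0 (mod 43). So x ≡ 5 + 11·0 = 5 (mod 473).
  Combine with x ≡ 2 (mod 3): write x = 5 + 473·t and require 5 + 473·t ≡ 2 (mod 3), i.e. 473·t ≡ 2 − 5 ≡ 0 (mod 3). Since 473^(−1) ≡ 2 (mod 3) (473 ≡ 2 (mod 3)), t ≡ 2·0 ≡ 0 (mod 3). So x ≡ 5 + 473·0 = 5 (mod 1419).
Unique solution in [0, 1419): x = 5.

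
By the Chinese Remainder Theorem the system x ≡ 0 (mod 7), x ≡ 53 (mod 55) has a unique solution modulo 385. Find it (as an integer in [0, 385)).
The moduli 7, 55 are pairwise coprime, so by the CRT there is a unique solution mod 7·55 = 385.
Solve by successive substitution. Start with x ≡ 0 (mod 7).
  Combine with x ≡ 53 (mod 55): write x = 7·t and require 7·t ≡ 53 (mod 55). Since 7^(−1) ≡ 8 (mod 55), t ≡ 8·53 ≡ 39 (mod 55). So x ≡ 7·39 = 273 (mod 385).
Unique solution in [0, 385): x = 273.

Final answer: x ≡ 273 (mod 385); the representative in [0, 385) is 273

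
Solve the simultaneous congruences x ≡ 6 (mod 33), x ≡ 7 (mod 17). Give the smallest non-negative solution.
The moduli 33, 17 are pairwise coprime, so by the CRT there is a unique solution mod 33·17 = 561.
Solve by successive substitution. Start with x ≡ 6 (mod 33).
  Combine with x ≡ 7 (mod 17): write x = 6 + 33·t and require 6 + 33·t ≡ 7 (mod 17), i.e. 33·t ≡ 7 − 6 ≡ 1 (mod 17). Since 33^(−1) ≡ 16 (mod 17) (33 ≡ 16 (mod 17)), t ≡ 16·1 ≡ 16 (mod 17). So x ≡ 6 + 33·16 = 534 (mod 561).
Unique solution in [0, 561): x = 534.

Final answer: x ≡ 534 (mod 561); the representative in [0, 561) is 534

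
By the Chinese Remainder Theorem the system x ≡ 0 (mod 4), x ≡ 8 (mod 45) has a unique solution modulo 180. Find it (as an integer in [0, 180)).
x ≡ 8 (mod 180); the representative in [0, 180) is 8

The moduli 4, 45 are pairwise coprime, so by the CRT there is a unique solution mod 4·45 = 180.
Solve by successive substitution. Start with x ≡ 0 (mod 4).
  Combine with x ≡ 8 (mod 45): write x = 4·t and require 4·t ≡ 8 (mod 45). Since 4^(−1) ≡ 34 (mod 45), t ≡ 34·8 ≡ 2 (mod 45). So x ≡ 4·2 = 8 (mod 180).
Unique solution in [0, 180): x = 8.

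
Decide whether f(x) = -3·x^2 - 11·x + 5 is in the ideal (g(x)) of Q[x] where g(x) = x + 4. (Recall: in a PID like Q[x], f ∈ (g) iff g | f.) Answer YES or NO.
In Q[x] the ideal (g) consists of all multiples of g, so f ∈ (g) iff g | f, i.e. iff the remainder of f on division by g is 0. Divide f by g (g is monic, so eliminate the leading term of the running remainder at each step):
  leading term -3·x^2: subtract (-3·x)·g(x) = -3·x^2 - 12·x, leaving x + 5
  leading term x: subtract (1)·g(x) = x + 4, leaving 1
The remainder r(x) = 1 ≠ 0 (and deg r < deg g), so g ∤ f, i.e. f ∉ (g).

Final answer: NO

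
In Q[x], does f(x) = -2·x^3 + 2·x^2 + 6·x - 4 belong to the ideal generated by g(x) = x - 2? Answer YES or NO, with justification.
YES

In Q[x] the ideal (g) consists of all multiples of g, so f ∈ (g) iff g | f, i.e. iff the remainder of f on division by g is 0. Divide f by g (g is monic, so eliminate the leading term of the running remainder at each step):
  leading term -2·x^3: subtract (-2·x^2)·g(x) = -2·x^3 + 4·x^2, leaving -2·x^2 + 6·x - 4
  leading term -2·x^2: subtract (-2·x)·g(x) = -2·x^2 + 4·x, leaving 2·x - 4
  leading term 2·x: subtract (2)·g(x) = 2·x - 4, leaving 0
The remainder is 0, so f(x) = g(x) · h(x) with h(x) = -2·x^2 - 2·x + 2. Hence g | f, i.e. f ∈ (g).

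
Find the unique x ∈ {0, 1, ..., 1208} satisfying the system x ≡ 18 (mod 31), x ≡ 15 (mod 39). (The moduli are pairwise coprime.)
The moduli 31, 39 are pairwise coprime, so by the CRT there is a unique solution mod 31·39 = 1209.
Solve by successive substitution. Start with x ≡ 18 (mod 31).
  Combine with x ≡ 15 (mod 39): write x = 18 + 31·t and require 18 + 31·t ≡ 15 (mod 39), i.e. 31·t ≡ 15 − 18 ≡ 36 (mod 39). Since 31^(−1) ≡ 34 (mod 39), t ≡ 34·36 ≡ 15 (mod 39). So x ≡ 18 + 31·15 = 483 (mod 1209).
Unique solution in [0, 1209): x = 483.

Final answer: x ≡ 483 (mod 1209); the representative in [0, 1209) is 483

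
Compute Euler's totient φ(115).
φ(115) = 88

φ is multiplicative, with φ(p^e) = p^e − p^(e−1). Factorise 115 = 5 · 23. Then
  φ(115) = (5 − 1) · (23 − 1) = 4 · 22 = 88.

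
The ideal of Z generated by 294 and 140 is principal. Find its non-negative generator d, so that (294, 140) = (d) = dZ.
(294, 140) = (14); d = 14

In the PID Z, (a, b) is generated by gcd(a, b). Compute gcd(294, 140) with the extended Euclidean algorithm, tracking rows (r, s, t) with s·294 + t·140 = r:
  row A: (294, 1, 0)   [1·294 + 0·140 = 294]
  row B: (140, 0, 1)   [0·294 + 1·140 = 140]
  294 = 2·140 + 14   → row C = row A − 2·row B = (14, 1, −2)   [check: 1·294 − 2·140 = 14]
  140 = 10·14 + 0   → remainder 0, stop. gcd = 14 (last nonzero row C).
So gcd(294, 140) = 14, with Bézout identity 1·294 − 2·140 = 14. Containment (⊇): the Bézout identity exhibits 14 as an element of (294, 140), giving (14) ⊆ (294, 140). Containment (⊆): since 14 | 294 and 14 | 140 (294 = 14·21, 140 = 14·10), every Z-linear combination of 294 and 140 is divisible by 14, so (294, 140) ⊆ (14). Therefore (294, 140) = (14), d = 14.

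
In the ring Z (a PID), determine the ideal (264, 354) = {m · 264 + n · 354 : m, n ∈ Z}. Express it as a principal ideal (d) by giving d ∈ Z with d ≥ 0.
(264, 354) = (6); d = 6

In the PID Z, (a, b) is generated by gcd(a, b). Compute gcd(354, 264) with the extended Euclidean algorithm, tracking rows (r, s, t) with s·354 + t·264 = r:
  row A: (354, 1, 0)   [1·354 + 0·264 = 354]
  row B: (264, 0, 1)   [0·354 + 1·264 = 264]
  354 = 1·264 + 90   → row C = row A − 1·row B = (90, 1, −1)   [check: 1·354 − 1·264 = 90]
  264 = 2·90 + 84   → row D = row B − 2·row C = (84, −2, 3)   [check: −2·354 + 3·264 = 84]
  90 = 1·84 + 6   → row E = row C − 1·row D = (6, 3, −4)   [check: 3·354 − 4·264 = 6]
  84 = 14·6 + 0   → remainder 0, stop. gcd = 6 (last nonzero row E).
So gcd(264, 354) = 6, with Bézout identity 3·354 − 4·264 = 6. Containment (⊇): the Bézout identity exhibits 6 as an element of (264, 354), giving (6) ⊆ (264, 354). Containment (⊆): since 6 | 264 and 6 | 354 (264 = 6·44, 354 = 6·59), every Z-linear combination of 264 and 354 is divisible by 6, so (264, 354) ⊆ (6). Therefore (264, 354) = (6), d = 6.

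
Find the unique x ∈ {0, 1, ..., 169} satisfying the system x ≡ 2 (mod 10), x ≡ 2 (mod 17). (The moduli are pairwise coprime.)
The moduli 10, 17 are pairwise coprime, so by the CRT there is a unique solution mod 10·17 = 170.
Solve by successive substitution. Start with x ≡ 2 (mod 10).
  Combine with x ≡ 2 (mod 17): write x = 2 + 10·t and require 2 + 10·t ≡ 2 (mod 17), i.e. 10·t ≡ 2 − 2 ≡ 0 (mod 17). Since 10^(−1) ≡ 12 (mod 17), t ≡ 12·0 ≡ 0 (mod 17). So x ≡ 2 + 10·0 = 2 (mod 170).
Unique solution in [0, 170): x = 2.

Final answer: x ≡ 2 (mod 170); the representative in [0, 170) is 2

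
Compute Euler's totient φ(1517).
φ is multiplicative, with φ(p^e) = p^e − p^(e−1). Factorise 1517 = 37 · 41. Then
  φ(1517) = (37 − 1) · (41 − 1) = 36 · 40 = 1440.

Final answer: φ(1517) = 1440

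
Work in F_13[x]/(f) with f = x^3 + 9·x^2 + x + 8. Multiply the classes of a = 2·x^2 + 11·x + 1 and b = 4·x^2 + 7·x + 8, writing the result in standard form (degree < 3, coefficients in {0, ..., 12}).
Multiply as integer polynomials: a · b = 8·x^4 + 58·x^3 + 97·x^2 + 95·x + 8. Reducing coefficients mod 13: a · b ≡ 8·x^4 + 6·x^3 + 6·x^2 + 4·x + 8. Now divide by f(x) = x^3 + 9·x^2 + x + 8 in F_13[x], eliminating the leading term at each step:
  leading term 8·x^4: subtract (8·x)·f(x) = 8·x^4 + 7·x^3 + 8·x^2 + 12·x, leaving 12·x^3 + 11·x^2 + 5·x + 8 (coefficients mod 13)
  leading term 12·x^3: subtract (12)·f(x) = 12·x^3 + 4·x^2 + 12·x + 5, leaving 7·x^2 + 6·x + 3 (coefficients mod 13)
The degree is now < 3, so this is the remainder. Hence a · b ≡ 7·x^2 + 6·x + 3 in F_13[x]/(f).

Final answer: a · b ≡ 7·x^2 + 6·x + 3 (mod f(x))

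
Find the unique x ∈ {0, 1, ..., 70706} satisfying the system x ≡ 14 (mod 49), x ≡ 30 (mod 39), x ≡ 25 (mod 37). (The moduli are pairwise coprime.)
x ≡ 16527 (mod 70707); the representative in [0, 70707) is 16527

The moduli 49, 39, 37 are pairwise coprime, so by the CRT there is a unique solution mod 49·39·37 = 70707.
Solve by successive substitution. Start with x ≡ 14 (mod 49).
  Combine with x ≡ 30 (mod 39): write x = 14 + 49·t and require 14 + 49·t ≡ 30 (mod 39), i.e. 49·t ≡ 30 − 14 ≡ 16 (mod 39). Since 49^(−1) ≡ 4 (mod 39) (49 ≡ 10 (mod 39)), t ≡ 4·16 ≡ 25 (mod 39). So x ≡ 14 + 49·25 = 1239 (mod 1911).
  Combine with x ≡ 25 (mod 37): write x = 1239 + 1911·t and require 1239 + 1911·t ≡ 25 (mod 37), i.e. 1911·t ≡ 25 − 1239 ≡ 7 (mod 37). Since 1911^(−1) ≡ 17 (mod 37) (1911 ≡ 24 (mod 37)), t ≡ 17·7 ≡ 8 (mod 37). So x ≡ 1239 + 1911·8 = 16527 (mod 70707).
Unique solution in [0, 70707): x = 16527.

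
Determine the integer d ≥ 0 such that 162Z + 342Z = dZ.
In the PID Z, (a, b) is generated by gcd(a, b). Compute gcd(342, 162) with the extended Euclidean algorithm, tracking rows (r, s, t) with s·342 + t·162 = r:
  row A: (342, 1, 0)   [1·342 + 0·162 = 342]
  row B: (162, 0, 1)   [0·342 + 1·162 = 162]
  342 = 2·162 + 18   → row C = row A − 2·row B = (18, 1, −2)   [check: 1·342 − 2·162 = 18]
  162 = 9·18 + 0   → remainder 0, stop. gcd = 18 (last nonzero row C).
So gcd(162, 342) = 18, with Bézout identity 1·342 − 2·162 = 18. Containment (⊇): the Bézout identity exhibits 18 as an element of (162, 342), giving (18) ⊆ (162, 342). Containment (⊆): since 18 | 162 and 18 | 342 (162 = 18·9, 342 = 18·19), every Z-linear combination of 162 and 342 is divisible by 18, so (162, 342) ⊆ (18). Therefore (162, 342) = (18), d = 18.

Final answer: (162, 342) = (18); d = 18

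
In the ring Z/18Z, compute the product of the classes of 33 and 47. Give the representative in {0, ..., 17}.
3

Reduce the factors first: 33 ≡ 15, 47 ≡ 11 (mod 18), so 33 · 47 ≡ 15 · 11 (mod 18). 15 · 11 = 165. Dividing by 18: 165 = 9·18 + 3. So (33 · 47) mod 18 = 3.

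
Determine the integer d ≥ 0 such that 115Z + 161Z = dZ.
In the PID Z, (a, b) is generated by gcd(a, b). Compute gcd(161, 115) with the extended Euclidean algorithm, tracking rows (r, s, t) with s·161 + t·115 = r:
  row A: (161, 1, 0)   [1·161 + 0·115 = 161]
  row B: (115, 0, 1)   [0·161 + 1·115 = 115]
  161 = 1·115 + 46   → row C = row A − 1·row B = (46, 1, −1)   [check: 1·161 − 1·115 = 46]
  115 = 2·46 + 23   → row D = row B − 2·row C = (23, −2, 3)   [check: −2·161 + 3·115 = 23]
  46 = 2·23 + 0   → remainder 0, stop. gcd = 23 (last nonzero row D).
So gcd(115, 161) = 23, with Bézout identity −2·161 + 3·115 = 23. Containment (⊇): the Bézout identity exhibits 23 as an element of (115, 161), giving (23) ⊆ (115, 161). Containment (⊆): since 23 | 115 and 23 | 161 (115 = 23·5, 161 = 23·7), every Z-linear combination of 115 and 161 is divisible by 23, so (115, 161) ⊆ (23). Therefore (115, 161) = (23), d = 23.

Final answer: (115, 161) = (23); d = 23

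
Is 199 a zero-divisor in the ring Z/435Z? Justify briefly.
gcd(199, 435) = 1, so 199 is a unit in Z/435Z (it has a multiplicative inverse). A unit cannot be a zero-divisor: if 199·b ≡ 0 then multiplying both sides by 199^(−1) gives b ≡ 0. So 199 is not a zero-divisor.

Final answer: NO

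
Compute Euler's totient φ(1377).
φ(1377) = 864

φ is multiplicative, with φ(p^e) = p^e − p^(e−1). Factorise 1377 = 3^4 · 17. Then
  φ(1377) = (3^4 − 3^3) · (17 − 1) = 54 · 16 = 864.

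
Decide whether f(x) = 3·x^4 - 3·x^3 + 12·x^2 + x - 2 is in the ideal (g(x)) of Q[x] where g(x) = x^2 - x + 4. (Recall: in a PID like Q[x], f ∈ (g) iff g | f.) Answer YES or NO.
NO

In Q[x] the ideal (g) consists of all multiples of g, so f ∈ (g) iff g | f, i.e. iff the remainder of f on division by g is 0. Divide f by g (g is monic, so eliminate the leading term of the running remainder at each step):
  leading term 3·x^4: subtract (3·x^2)·g(x) = 3·x^4 - 3·x^3 + 12·x^2, leaving x - 2
The remainder r(x) = x - 2 ≠ 0 (and deg r < deg g), so g ∤ f, i.e. f ∉ (g).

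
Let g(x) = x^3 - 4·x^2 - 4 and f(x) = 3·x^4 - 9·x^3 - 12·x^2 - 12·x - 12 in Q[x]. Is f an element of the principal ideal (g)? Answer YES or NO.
YES

In Q[x] the ideal (g) consists of all multiples of g, so f ∈ (g) iff g | f, i.e. iff the remainder of f on division by g is 0. Divide f by g (g is monic, so eliminate the leading term of the running remainder at each step):
  leading term 3·x^4: subtract (3·x)·g(x) = 3·x^4 - 12·x^3 - 12·x, leaving 3·x^3 - 12·x^2 - 12
  leading term 3·x^3: subtract (3)·g(x) = 3·x^3 - 12·x^2 - 12, leaving 0
The remainder is 0, so f(x) = g(x) · h(x) with h(x) = 3·x + 3. Hence g | f, i.e. f ∈ (g).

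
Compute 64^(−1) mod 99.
Apply the extended Euclidean algorithm to (99, 64), tracking rows (r, s, t) with s·99 + t·64 = r. Each division r_prev = q·r_cur + r_new produces the new row as (previous row) − q·(current row):
  row A: (99, 1, 0)   [1·99 + 0·64 = 99]
  row B: (64, 0, 1)   [0·99 + 1·64 = 64]
  99 = 1·64 + 35   → row C = row A − 1·row B = (35, 1, −1)   [check: 1·99 − 1·64 = 35]
  64 = 1·35 + 29   → row D = row B − 1·row C = (29, −1, 2)   [check: −1·99 + 2·64 = 29]
  35 = 1·29 + 6   → row E = row C − 1·row D = (6, 2, −3)   [check: 2·99 − 3·64 = 6]
  29 = 4·6 + 5   → row F = row D − 4·row E = (5, −9, 14)   [check: −9·99 + 14·64 = 5]
  6 = 1·5 + 1   → row G = row E − 1·row F = (1, 11, −17)   [check: 11·99 − 17·64 = 1]
  5 = 5·1 + 0   → remainder 0, stop. gcd = 1 (last nonzero row G).
The gcd is 1, so 64 is invertible mod 99. The last nonzero row gives 11·99 − 17·64 = 1, so t = −17. So 64^(−1) ≡ −17 ≡ 82 (mod 99). Verify: 64 · 82 = 5248 ≡ 1 (mod 99). ✓

Final answer: 64^(−1) ≡ 82 (mod 99)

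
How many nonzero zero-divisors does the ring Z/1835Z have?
In Z/1835Z each nonzero element is either a unit (gcd with 1835 is 1) or a zero-divisor (gcd > 1). The number of units is φ(1835): factorise 1835 = 5 · 367, so φ(1835) = (5 − 1) · (367 − 1) = 4 · 366 = 1464. The nonzero elements number 1835 − 1 = 1834. Hence the nonzero zero-divisors number 1834 − 1464 = 370.

Final answer: Z/1835Z has 370 nonzero zero-divisors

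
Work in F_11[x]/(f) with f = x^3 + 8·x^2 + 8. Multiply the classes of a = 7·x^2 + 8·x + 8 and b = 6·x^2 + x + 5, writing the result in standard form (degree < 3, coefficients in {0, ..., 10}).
a · b ≡ 7·x^2 + 9·x (mod f(x))

Multiply as integer polynomials: a · b = 42·x^4 + 55·x^3 + 91·x^2 + 48·x + 40. Reducing coefficients mod 11: a · b ≡ 9·x^4 + 3·x^2 + 4·x + 7. Now divide by f(x) = x^3 + 8·x^2 + 8 in F_11[x], eliminating the leading term at each step:
  leading term 9·x^4: subtract (9·x)·f(x) = 9·x^4 + 6·x^3 + 6·x, leaving 5·x^3 + 3·x^2 + 9·x + 7 (coefficients mod 11)
  leading term 5·x^3: subtract (5)·f(x) = 5·x^3 + 7·x^2 + 7, leaving 7·x^2 + 9·x (coefficients mod 11)
The degree is now < 3, so this is the remainder. Hence a · b ≡ 7·x^2 + 9·x in F_11[x]/(f).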